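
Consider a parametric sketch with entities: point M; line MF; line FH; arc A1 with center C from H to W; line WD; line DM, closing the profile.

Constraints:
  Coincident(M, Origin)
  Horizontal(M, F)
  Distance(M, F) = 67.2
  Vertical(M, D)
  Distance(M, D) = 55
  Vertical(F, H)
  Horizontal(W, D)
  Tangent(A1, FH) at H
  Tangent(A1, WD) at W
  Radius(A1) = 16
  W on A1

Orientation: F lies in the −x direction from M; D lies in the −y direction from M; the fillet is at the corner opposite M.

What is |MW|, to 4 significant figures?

75.14

M is at the origin; MF is horizontal with |MF| = 67.2 and F on the −x side, so F = (-67.20, 0.000). M and D share the same x with |MD| = 55.0 and D on the −y side, so D = (0.000, -55.00). The virtual corner opposite M is at (-67.20, -55.00). Since A1 is tangent to FH there, CH ⟂ FH and since A1 is tangent to WD there, CW ⟂ WD, with radius 16.0, so the center C sits 16.0 in from both sides at C = (-51.20, -39.00). That places the tangent points at H = (-67.20, -39.00) on FH and W = (-51.20, -55.00) on WD. Then |MW| = |W − M| = 75.14.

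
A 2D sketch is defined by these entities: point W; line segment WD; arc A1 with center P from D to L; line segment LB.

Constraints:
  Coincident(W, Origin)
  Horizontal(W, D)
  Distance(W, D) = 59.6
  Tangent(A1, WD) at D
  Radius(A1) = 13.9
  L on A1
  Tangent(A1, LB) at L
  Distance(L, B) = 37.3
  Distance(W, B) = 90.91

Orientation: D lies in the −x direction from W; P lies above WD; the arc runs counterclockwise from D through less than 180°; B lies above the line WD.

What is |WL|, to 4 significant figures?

54.99

Checks: |PL| = 13.90 ✓; ∠(PL, LB) = 90.00° ✓; |LB| = 37.30 ✓; |WB| = 90.91 ✓.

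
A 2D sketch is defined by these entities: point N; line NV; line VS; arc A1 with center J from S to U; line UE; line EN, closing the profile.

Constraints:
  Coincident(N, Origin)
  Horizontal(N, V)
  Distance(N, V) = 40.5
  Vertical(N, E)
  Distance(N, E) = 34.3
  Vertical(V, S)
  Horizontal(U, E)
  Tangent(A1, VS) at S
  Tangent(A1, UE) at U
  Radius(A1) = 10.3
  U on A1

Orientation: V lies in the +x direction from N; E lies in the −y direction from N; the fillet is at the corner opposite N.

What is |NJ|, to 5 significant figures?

38.575

NE is vertical with |NE| = 34.3 and E on the −y side, so E = (0.0000, -34.300). The virtual corner opposite N is at (40.500, -34.300). Since A1 is tangent to VS there, JS ⟂ VS and tangency of A1 to UE means the radius JU is perpendicular to UE, with radius 10.3, so the center J sits 10.3 in from both sides at J = (30.200, -24.000). Then |NJ| = |J − N| = 38.575.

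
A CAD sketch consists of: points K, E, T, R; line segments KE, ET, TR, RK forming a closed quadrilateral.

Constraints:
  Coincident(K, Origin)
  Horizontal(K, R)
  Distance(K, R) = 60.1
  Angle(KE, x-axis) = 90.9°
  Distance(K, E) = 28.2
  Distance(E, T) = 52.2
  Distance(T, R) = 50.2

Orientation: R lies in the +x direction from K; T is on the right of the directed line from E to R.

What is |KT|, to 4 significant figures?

26.30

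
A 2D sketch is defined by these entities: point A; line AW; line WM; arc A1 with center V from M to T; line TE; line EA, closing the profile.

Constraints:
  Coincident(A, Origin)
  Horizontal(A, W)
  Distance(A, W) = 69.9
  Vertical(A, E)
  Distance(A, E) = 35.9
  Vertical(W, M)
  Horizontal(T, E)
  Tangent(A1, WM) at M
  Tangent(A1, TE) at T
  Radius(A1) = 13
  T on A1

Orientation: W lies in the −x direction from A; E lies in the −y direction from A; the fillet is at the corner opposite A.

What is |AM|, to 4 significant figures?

73.56

The virtual corner opposite A is at (-69.90, -35.90). A1 meets WM tangentially, so VM is at right angles to WM and tangency of A1 to TE means the radius VT is perpendicular to TE, with radius 13.0, so the center V sits 13.0 in from both sides at V = (-56.90, -22.90). That places the tangent points at M = (-69.90, -22.90) on WM and T = (-56.90, -35.90) on TE. Then |AM| = |M − A| = 73.56.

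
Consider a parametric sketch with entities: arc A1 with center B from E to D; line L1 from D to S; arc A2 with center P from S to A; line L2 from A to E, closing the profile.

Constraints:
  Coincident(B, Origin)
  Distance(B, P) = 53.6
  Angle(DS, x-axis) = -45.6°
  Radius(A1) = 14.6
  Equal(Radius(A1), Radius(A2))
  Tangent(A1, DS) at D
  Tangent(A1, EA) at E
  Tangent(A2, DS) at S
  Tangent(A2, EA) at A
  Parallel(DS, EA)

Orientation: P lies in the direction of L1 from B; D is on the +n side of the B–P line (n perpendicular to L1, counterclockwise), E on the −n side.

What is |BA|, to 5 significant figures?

55.553

Tangency of A1 to both parallel lines with radius 14.6 puts D and E at B ± 14.6·n: D = (10.431, 10.215), E = (-10.431, -10.215). Equal radii place S and A the same way about P: S = P + 14.6·n = (47.933, -28.081), A = P − 14.6·n = (27.071, -48.511). Then |BA| = |A − B| = 55.553.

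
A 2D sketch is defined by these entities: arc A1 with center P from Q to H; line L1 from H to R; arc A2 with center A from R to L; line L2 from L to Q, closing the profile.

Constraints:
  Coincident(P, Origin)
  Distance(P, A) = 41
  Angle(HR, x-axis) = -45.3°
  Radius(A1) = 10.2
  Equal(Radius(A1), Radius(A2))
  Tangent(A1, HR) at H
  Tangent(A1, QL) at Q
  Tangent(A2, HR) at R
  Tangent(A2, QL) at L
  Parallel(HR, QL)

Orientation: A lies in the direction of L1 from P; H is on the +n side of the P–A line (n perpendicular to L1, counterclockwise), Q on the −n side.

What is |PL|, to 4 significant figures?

42.25

The slot axis is L1's direction at -45.3°, so u = (cos -45.3°, sin -45.3°) = (0.7034, -0.7108) and n = (−sin -45.3°, cos -45.3°) = (0.7108, 0.7034). P is at the origin and A lies 41.0 along u from P, so A = 41.0·u = (28.84, -29.14). Tangency of A1 to both parallel lines with radius 10.2 puts H and Q at P ± 10.2·n: H = (7.250, 7.175), Q = (-7.250, -7.175). Equal radii place R and L the same way about A: R = A + 10.2·n = (36.09, -21.97), L = A − 10.2·n = (21.59, -36.32). Then |PL| = |L − P| = 42.25.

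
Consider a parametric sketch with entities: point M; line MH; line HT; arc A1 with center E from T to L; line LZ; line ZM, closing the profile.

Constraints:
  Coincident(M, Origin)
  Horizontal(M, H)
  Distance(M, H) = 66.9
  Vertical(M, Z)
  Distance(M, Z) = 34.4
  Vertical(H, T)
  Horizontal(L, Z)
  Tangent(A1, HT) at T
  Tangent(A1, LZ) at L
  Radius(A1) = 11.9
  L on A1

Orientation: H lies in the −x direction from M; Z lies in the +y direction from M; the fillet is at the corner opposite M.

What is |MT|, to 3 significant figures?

70.6

The virtual corner opposite M is at (-66.9, 34.4). Tangency of A1 to HT means the radius ET is perpendicular to HT and tangency of A1 to LZ means the radius EL is perpendicular to LZ, with radius 11.9, so the center E sits 11.9 in from both sides at E = (-55.0, 22.5). That places the tangent points at T = (-66.9, 22.5) on HT and L = (-55.0, 34.4) on LZ. Then |MT| = |T − M| = 70.6.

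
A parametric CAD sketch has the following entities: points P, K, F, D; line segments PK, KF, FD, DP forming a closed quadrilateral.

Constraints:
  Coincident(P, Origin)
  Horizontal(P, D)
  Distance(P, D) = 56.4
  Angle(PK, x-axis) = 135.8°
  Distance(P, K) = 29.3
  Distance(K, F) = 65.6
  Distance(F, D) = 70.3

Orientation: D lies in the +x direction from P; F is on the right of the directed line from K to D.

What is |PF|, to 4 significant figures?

41.77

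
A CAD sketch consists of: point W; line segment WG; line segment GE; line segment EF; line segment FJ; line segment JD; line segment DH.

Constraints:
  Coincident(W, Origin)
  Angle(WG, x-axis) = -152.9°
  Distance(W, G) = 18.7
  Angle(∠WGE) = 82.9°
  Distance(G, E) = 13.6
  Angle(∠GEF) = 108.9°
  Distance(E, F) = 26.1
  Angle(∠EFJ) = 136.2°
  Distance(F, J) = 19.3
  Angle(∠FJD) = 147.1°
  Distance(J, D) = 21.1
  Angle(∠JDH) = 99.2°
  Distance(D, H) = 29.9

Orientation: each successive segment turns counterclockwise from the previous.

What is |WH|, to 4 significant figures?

28.84

W is at the origin; WG runs at -152.9° with length 18.7, so G = (-16.65, -8.519). ∠WGE = 82.9° gives GE at -55.80° from the x-axis; with |GE| = 13.6, E = (-9.003, -19.77). ∠GEF = 108.9° gives EF at 15.30° from the x-axis; with |EF| = 26.1, F = (16.17, -12.88). ∠EFJ = 136.2° gives FJ at 59.10° from the x-axis; with |FJ| = 19.3, J = (26.08, 3.681). ∠FJD = 147.1° gives JD at 92.00° from the x-axis; with |JD| = 21.1, D = (25.35, 24.77). ∠JDH = 99.2° gives DH at 172.8° from the x-axis; with |DH| = 29.9, H = (-4.317, 28.52). Then |WH| = |H − W| = 28.84.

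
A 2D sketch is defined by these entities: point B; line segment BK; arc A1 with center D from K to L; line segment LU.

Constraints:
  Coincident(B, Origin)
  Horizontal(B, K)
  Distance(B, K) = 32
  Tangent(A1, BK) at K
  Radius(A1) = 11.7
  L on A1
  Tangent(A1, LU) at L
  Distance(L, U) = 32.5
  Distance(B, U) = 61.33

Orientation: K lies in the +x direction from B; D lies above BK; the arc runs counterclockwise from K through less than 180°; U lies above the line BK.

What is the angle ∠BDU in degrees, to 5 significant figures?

126.72°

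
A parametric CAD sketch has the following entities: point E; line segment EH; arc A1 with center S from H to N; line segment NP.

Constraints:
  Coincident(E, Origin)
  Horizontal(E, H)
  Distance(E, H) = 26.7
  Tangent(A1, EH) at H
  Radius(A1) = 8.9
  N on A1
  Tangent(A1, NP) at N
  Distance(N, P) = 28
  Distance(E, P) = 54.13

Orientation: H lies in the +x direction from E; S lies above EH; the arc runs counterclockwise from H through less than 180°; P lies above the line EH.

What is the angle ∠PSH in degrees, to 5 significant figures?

148.01°

Checks: |SN| = 8.900 ✓; ∠(SN, NP) = 90.00° ✓; |NP| = 28.00 ✓; |EP| = 54.13 ✓.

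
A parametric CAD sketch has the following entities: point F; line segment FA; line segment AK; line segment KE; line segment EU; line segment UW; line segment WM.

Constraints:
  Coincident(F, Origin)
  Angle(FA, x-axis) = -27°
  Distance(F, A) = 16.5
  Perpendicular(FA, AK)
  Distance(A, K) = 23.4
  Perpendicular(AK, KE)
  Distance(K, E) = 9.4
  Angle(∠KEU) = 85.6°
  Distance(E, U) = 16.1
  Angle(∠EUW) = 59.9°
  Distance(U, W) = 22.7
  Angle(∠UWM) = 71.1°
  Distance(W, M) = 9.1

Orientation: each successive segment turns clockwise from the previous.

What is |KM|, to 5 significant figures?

3.9312

∠EUW = 59.9° gives UW at -61.500° from the x-axis; with |UW| = 22.7, W = (14.923, -30.280). ∠UWM = 71.1° gives WM at -170.40° from the x-axis; with |WM| = 9.1, M = (5.9500, -31.797). Then |KM| = |M − K| = 3.9312.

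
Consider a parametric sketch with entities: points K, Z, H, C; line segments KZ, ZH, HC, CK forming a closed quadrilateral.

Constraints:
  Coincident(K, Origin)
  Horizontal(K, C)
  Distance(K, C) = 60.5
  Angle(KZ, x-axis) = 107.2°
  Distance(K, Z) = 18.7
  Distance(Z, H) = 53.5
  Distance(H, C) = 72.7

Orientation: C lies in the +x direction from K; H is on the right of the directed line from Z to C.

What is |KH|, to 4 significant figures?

35.69

K is at the origin; K and C share the same y with |KC| = 60.5 and C in +x, so C = (60.5, 0). KZ runs at 107.2° with |KZ| = 18.7, so Z = (-5.530, 17.86). H is determined by |ZH| = 53.5 and |HC| = 72.7 together: it lies at the intersection of circle(Z, 53.5) and circle(C, 72.7). With |ZC| = 68.40, the foot of the radical line on ZC is 16.49 from Z and the perpendicular offset is √(53.5² − 16.49²) = 50.90. Taking the right-of-ZC solution: H = (-2.903, -35.57).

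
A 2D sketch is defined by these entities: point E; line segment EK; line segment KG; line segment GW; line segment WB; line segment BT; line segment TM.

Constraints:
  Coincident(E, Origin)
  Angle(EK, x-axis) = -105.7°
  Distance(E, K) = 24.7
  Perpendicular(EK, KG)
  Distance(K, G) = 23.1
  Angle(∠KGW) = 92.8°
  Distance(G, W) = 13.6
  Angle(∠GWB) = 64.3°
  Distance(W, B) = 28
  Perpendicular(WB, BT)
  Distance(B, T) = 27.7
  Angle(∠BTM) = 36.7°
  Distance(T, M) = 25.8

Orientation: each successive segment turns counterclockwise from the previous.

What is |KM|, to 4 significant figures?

15.07

E is at the origin; EK runs at -105.7° with length 24.7, so K = (-6.684, -23.78). EK is perpendicular to KG, so KG runs at -15.70°; with |KG| = 23.1, G = (15.55, -30.03). ∠KGW = 92.8° gives GW at 71.50° from the x-axis; with |GW| = 13.6, W = (19.87, -17.13). ∠GWB = 64.3° gives WB at -172.8° from the x-axis; with |WB| = 28.0, B = (-7.910, -20.64). WB is perpendicular to BT, so BT runs at -82.80°; with |BT| = 27.7, T = (-4.438, -48.12). ∠BTM = 36.7° gives TM at 60.50° from the x-axis; with |TM| = 25.8, M = (8.267, -25.67). Then |KM| = |M − K| = 15.07.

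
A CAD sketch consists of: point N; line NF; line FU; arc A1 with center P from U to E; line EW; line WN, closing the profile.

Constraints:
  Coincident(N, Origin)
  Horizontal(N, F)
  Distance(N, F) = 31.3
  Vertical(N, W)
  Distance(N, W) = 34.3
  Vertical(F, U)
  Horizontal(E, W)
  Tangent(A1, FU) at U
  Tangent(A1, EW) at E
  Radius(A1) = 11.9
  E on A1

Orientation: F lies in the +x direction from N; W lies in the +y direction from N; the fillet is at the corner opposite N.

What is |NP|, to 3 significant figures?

29.6

N is at the origin; NF is horizontal with |NF| = 31.3 and F on the +x side, so F = (31.3, 0.00). NW is vertical with |NW| = 34.3 and W on the +y side, so W = (0.00, 34.3). The virtual corner opposite N is at (31.3, 34.3). A1 meets FU tangentially, so PU is at right angles to FU and the tangent condition forces PE to be normal to EW, with radius 11.9, so the center P sits 11.9 in from both sides at P = (19.4, 22.4). Then |NP| = |P − N| = 29.6.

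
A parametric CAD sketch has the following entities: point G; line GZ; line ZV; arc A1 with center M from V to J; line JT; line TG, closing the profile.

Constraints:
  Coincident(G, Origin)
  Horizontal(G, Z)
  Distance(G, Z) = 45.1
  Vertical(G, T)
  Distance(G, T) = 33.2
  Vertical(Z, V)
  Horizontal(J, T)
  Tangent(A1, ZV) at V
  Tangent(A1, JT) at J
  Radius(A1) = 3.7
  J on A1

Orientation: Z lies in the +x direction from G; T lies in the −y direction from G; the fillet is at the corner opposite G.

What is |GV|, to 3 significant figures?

53.9

The virtual corner opposite G is at (45.1, -33.2). A1 meets ZV tangentially, so MV is at right angles to ZV and A1 meets JT tangentially, so MJ is at right angles to JT, with radius 3.7, so the center M sits 3.7 in from both sides at M = (41.4, -29.5). That places the tangent points at V = (45.1, -29.5) on ZV and J = (41.4, -33.2) on JT. Then |GV| = |V − G| = 53.9.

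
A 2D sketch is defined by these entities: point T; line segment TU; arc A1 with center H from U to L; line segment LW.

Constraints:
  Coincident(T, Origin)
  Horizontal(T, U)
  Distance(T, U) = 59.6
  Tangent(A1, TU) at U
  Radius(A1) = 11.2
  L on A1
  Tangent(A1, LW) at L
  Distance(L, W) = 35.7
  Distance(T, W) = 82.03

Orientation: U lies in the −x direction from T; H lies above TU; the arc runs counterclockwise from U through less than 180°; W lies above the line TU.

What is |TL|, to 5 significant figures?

52.381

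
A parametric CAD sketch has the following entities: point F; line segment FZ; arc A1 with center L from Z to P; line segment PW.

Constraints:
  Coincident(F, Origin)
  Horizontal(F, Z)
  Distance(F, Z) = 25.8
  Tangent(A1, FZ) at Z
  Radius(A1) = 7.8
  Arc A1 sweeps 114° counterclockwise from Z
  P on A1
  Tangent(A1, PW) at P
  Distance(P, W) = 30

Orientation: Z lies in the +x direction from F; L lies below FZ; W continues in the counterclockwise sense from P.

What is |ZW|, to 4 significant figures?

38.71

On A1, Z sits at bearing 90° from L; a 114° counterclockwise sweep puts P at bearing 204°, so P = L + 7.8·(cos 204°, sin 204°) = (18.67, -10.97). Since A1 is tangent to PW there, LP ⟂ PW, so PW runs along (−sin 204°, cos 204°); with |PW| = 30.0, W = (30.88, -38.38). Then |ZW| = |W − Z| = 38.71.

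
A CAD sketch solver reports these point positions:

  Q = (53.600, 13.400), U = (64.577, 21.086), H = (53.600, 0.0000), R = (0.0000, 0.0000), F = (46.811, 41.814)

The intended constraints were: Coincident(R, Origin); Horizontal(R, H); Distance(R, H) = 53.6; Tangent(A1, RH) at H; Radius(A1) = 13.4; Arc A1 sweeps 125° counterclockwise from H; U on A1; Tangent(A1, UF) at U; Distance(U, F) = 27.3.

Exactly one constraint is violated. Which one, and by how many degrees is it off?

Tangent(A1, UF) at U — off by 5.60°.

R = (0.00, 0.00) ✓; R.y = 0.00, H.y = 0.00 ✓; |RH| = 53.60 ✓; ∠(QH, HR) = 90.00° ✓; |QH| = 13.40 ✓; bearing(Q→U) − bearing(Q→H) = 125.0° ✓; |QU| = 13.40 ✓; ∠(QU, UF) = 84.40° ✗; |UF| = 27.30 ✓.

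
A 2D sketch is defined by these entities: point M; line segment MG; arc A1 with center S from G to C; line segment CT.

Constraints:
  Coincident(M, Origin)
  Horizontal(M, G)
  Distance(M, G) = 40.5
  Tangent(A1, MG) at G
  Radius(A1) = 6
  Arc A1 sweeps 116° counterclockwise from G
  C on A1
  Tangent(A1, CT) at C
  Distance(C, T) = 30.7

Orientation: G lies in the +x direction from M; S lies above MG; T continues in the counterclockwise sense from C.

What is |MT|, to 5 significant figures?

48.622

M is at the origin; MG is horizontal with |MG| = 40.5 and G on the +x side, so G = (40.500, 0.0000). A1 meets MG tangentially, so SG is at right angles to MG, so S = G + (0, 6) = (40.500, 6.0000). On A1, G sits at bearing -90° from S; a 116° counterclockwise sweep puts C at bearing 26°, so C = S + 6.0·(cos 26°, sin 26°) = (45.893, 8.6302). Since A1 is tangent to CT there, SC ⟂ CT, so CT runs along (−sin 26°, cos 26°); with |CT| = 30.7, T = (32.435, 36.223). Then |MT| = |T − M| = 48.622.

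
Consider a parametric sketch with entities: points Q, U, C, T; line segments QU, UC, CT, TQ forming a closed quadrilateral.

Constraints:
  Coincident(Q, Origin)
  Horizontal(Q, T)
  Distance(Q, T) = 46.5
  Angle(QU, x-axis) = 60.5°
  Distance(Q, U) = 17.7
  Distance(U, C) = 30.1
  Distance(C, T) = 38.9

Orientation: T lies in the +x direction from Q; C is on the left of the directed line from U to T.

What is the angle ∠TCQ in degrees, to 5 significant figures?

64.494°

Checks: Q = (0.00, 0.00) ✓; |UC| = 30.10 ✓; |CT| = 38.90 ✓.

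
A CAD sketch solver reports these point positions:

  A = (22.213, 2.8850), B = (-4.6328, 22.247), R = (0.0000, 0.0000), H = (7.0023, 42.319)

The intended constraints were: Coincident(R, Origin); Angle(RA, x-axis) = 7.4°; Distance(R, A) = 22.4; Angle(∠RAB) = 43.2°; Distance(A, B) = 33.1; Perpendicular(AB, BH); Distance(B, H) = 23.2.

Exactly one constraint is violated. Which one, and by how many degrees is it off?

Perpendicular(AB, BH) — off by 5.70°.

R = (0.00, 0.00) ✓; RA at 7.400° ✓; |RA| = 22.40 ✓; ∠RAB = 43.20° ✓; |AB| = 33.10 ✓; ∠(AB, BH) = 84.30° ✗; |BH| = 23.20 ✓.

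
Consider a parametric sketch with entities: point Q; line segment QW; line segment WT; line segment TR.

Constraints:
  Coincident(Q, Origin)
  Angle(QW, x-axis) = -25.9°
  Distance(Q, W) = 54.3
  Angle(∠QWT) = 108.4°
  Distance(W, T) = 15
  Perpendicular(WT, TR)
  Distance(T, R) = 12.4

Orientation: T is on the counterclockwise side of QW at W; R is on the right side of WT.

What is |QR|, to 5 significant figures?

71.549

Q is at the origin; QW runs at -25.9° with length 54.3, so W = 54.3·(cos -25.9°, sin -25.9°) = (48.846, -23.718). ∠QWT = 108.4°, so WT runs at -25.9° + (180° − 108.4°) = 45.700° from the x-axis; with |WT| = 15.0, T = W + 15.0·(cos 45.700°, sin 45.700°) = (59.322, -12.983). The perpendicularity gives TR at right angles to WT; with |TR| = 12.4 on the right of WT, R = T + 12.4·(0.71569, -0.69842) = (68.197, -21.643). Then |QR| = |R − Q| = 71.549.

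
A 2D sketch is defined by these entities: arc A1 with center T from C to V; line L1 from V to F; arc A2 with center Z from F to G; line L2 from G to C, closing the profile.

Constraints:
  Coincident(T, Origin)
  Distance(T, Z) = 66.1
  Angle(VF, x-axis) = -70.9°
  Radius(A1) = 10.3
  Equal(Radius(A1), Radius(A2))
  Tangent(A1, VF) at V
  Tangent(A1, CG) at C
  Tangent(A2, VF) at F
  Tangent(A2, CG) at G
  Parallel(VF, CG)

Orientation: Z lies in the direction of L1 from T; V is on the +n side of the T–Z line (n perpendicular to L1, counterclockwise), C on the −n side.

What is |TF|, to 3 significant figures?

66.9

The slot axis is L1's direction at -70.9°, so u = (cos -70.9°, sin -70.9°) = (0.327, -0.945) and n = (−sin -70.9°, cos -70.9°) = (0.945, 0.327). T is at the origin and Z lies 66.1 along u from T, so Z = 66.1·u = (21.6, -62.5). Tangency of A1 to both parallel lines with radius 10.3 puts V and C at T ± 10.3·n: V = (9.73, 3.37), C = (-9.73, -3.37). Equal radii place F and G the same way about Z: F = Z + 10.3·n = (31.4, -59.1), G = Z − 10.3·n = (11.9, -65.8). Then |TF| = |F − T| = 66.9.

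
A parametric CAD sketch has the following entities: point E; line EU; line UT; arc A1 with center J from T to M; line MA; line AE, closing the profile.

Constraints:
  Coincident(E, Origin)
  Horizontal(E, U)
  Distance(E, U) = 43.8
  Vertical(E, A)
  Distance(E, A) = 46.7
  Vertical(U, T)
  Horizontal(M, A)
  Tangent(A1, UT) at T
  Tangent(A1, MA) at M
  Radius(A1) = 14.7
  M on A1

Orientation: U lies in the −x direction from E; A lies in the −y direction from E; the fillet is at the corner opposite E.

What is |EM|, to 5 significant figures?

55.025

The virtual corner opposite E is at (-43.800, -46.700). The tangent condition forces JT to be normal to UT and tangency of A1 to MA means the radius JM is perpendicular to MA, with radius 14.7, so the center J sits 14.7 in from both sides at J = (-29.100, -32.000). That places the tangent points at T = (-43.800, -32.000) on UT and M = (-29.100, -46.700) on MA. Then |EM| = |M − E| = 55.025.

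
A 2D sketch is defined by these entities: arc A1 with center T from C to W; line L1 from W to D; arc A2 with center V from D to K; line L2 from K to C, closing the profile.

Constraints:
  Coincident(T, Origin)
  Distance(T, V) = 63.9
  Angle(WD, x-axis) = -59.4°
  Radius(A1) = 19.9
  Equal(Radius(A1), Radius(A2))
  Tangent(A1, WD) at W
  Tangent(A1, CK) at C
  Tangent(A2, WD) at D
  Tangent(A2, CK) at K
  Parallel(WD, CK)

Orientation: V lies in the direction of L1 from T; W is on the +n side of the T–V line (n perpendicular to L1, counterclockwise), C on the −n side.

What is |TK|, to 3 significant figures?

66.9

Tangency of A1 to both parallel lines with radius 19.9 puts W and C at T ± 19.9·n: W = (17.1, 10.1), C = (-17.1, -10.1). Equal radii place D and K the same way about V: D = V + 19.9·n = (49.7, -44.9), K = V − 19.9·n = (15.4, -65.1). Then |TK| = |K − T| = 66.9.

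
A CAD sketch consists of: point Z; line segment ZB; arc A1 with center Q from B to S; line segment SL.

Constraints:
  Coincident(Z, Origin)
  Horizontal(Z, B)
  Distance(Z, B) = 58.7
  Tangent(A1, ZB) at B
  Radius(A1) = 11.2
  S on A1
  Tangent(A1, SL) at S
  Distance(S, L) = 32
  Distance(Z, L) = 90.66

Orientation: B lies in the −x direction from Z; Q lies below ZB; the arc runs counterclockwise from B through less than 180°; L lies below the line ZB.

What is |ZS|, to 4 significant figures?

68.67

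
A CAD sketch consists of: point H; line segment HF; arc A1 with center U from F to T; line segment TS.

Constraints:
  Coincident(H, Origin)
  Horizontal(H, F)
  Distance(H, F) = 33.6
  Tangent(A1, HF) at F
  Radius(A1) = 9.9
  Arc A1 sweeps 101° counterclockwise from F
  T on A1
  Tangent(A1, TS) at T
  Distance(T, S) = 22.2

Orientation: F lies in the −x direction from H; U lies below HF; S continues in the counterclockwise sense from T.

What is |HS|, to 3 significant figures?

51.5

H is at the origin; HF is horizontal with |HF| = 33.6 and F on the −x side, so F = (-33.6, 0.00). Since A1 is tangent to HF there, UF ⟂ HF, so U = F + (0, -9.9) = (-33.6, -9.90). On A1, F sits at bearing 90° from U; a 101° counterclockwise sweep puts T at bearing 191°, so T = U + 9.9·(cos 191°, sin 191°) = (-43.3, -11.8). The tangent condition forces UT to be normal to TS, so TS runs along (−sin 191°, cos 191°); with |TS| = 22.2, S = (-39.1, -33.6). Then |HS| = |S − H| = 51.5.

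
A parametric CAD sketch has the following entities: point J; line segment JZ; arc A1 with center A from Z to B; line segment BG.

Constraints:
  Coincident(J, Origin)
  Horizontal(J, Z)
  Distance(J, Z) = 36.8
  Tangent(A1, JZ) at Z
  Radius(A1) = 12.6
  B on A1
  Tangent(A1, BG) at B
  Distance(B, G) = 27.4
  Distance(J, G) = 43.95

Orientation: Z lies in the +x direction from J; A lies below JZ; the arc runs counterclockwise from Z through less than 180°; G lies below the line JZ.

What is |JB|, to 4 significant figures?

26.74

J is at the origin; JZ is horizontal with |JZ| = 36.8 and Z on the +x side, so Z = (36.80, 0.000). The tangent condition forces AZ to be normal to JZ, so A = Z + (0, -12.6) = (36.80, -12.60). Since AB ⟂ BG (tangency), |AG| = √(12.6² + 27.4²) = 30.16 regardless of where B sits on A1. So G lies on both circle(J, 43.95) and circle(A, 30.16); the below-JZ intersection is G = (21.28, -38.46). B is the foot of the tangent from G: B = (24.28, -11.22).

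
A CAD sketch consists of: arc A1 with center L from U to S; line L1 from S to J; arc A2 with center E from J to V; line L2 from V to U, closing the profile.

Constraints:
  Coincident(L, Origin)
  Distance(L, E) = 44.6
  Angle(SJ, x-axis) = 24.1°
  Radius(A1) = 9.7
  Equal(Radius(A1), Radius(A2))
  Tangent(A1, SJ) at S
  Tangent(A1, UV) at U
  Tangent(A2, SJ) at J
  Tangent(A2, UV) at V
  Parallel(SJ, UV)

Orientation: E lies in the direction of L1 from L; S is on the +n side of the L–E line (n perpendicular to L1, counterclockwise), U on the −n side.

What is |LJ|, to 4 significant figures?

45.64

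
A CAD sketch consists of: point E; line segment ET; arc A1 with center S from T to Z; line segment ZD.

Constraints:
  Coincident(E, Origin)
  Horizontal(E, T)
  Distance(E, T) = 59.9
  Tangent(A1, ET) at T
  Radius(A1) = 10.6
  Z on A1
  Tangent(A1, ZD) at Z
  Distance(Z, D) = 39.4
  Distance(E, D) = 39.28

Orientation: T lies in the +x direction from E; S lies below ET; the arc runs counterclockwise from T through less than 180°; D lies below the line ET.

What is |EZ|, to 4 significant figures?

52.54

Checks: |ET| = 59.90 ✓; |SZ| = 10.60 ✓; ∠(SZ, ZD) = 90.00° ✓; |ZD| = 39.40 ✓; |ED| = 39.28 ✓.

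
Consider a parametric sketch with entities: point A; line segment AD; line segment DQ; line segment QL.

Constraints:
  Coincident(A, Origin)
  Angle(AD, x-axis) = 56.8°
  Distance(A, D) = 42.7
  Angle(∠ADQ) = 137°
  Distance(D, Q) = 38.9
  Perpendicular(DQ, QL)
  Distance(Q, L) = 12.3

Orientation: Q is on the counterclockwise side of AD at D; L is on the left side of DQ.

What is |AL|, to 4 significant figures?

72.12

A is at the origin; AD runs at 56.8° with length 42.7, so D = 42.7·(cos 56.8°, sin 56.8°) = (23.38, 35.73). ∠ADQ = 137.0°, so DQ runs at 56.8° + (180° − 137.0°) = 99.80° from the x-axis; with |DQ| = 38.9, Q = D + 38.9·(cos 99.80°, sin 99.80°) = (16.76, 74.06). The perpendicularity gives QL at right angles to DQ; with |QL| = 12.3 on the left of DQ, L = Q + 12.3·(-0.9854, -0.1702) = (4.639, 71.97). Then |AL| = |L − A| = 72.12.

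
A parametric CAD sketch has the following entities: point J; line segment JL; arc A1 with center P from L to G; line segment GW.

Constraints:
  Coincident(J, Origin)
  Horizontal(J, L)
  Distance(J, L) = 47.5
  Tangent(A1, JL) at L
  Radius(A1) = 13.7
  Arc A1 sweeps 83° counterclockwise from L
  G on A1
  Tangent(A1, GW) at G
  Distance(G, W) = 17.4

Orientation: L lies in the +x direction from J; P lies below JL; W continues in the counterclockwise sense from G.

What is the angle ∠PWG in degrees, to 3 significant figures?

38.2°

J is at the origin; J and L share the same y with |JL| = 47.5 and L on the +x side, so L = (47.5, 0.00). The tangent condition forces PL to be normal to JL, so P = L + (0, -13.7) = (47.5, -13.7). On A1, L sits at bearing 90° from P; an 83° counterclockwise sweep puts G at bearing 173°, so G = P + 13.7·(cos 173°, sin 173°) = (33.9, -12.0). The tangent condition forces PG to be normal to GW, so GW runs along (−sin 173°, cos 173°); with |GW| = 17.4, W = (31.8, -29.3). Then cos ∠PWG = WP·WG / (|WP||WG|), giving 38.2°.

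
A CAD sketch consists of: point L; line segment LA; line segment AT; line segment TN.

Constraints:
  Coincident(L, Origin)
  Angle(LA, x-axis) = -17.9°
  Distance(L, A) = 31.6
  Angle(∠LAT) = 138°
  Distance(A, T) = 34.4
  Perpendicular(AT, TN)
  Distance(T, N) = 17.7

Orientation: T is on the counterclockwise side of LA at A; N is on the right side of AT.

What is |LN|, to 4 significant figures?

69.71

L is at the origin; LA runs at -17.9° with length 31.6, so A = 31.6·(cos -17.9°, sin -17.9°) = (30.07, -9.712). ∠LAT = 138.0°, so AT runs at -17.9° + (180° − 138.0°) = 24.10° from the x-axis; with |AT| = 34.4, T = A + 34.4·(cos 24.10°, sin 24.10°) = (61.47, 4.334). The perpendicularity gives TN at right angles to AT; with |TN| = 17.7 on the right of AT, N = T + 17.7·(0.4083, -0.9128) = (68.70, -11.82). Then |LN| = |N − L| = 69.71.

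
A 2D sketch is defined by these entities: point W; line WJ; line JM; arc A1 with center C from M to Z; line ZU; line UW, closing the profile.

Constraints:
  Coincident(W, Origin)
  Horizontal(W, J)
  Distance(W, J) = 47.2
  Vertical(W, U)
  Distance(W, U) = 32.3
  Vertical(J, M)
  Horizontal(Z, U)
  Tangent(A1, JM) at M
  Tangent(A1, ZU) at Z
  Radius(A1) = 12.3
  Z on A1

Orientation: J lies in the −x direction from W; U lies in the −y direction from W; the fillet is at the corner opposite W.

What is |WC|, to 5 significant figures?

40.224

W is at the origin; WJ is horizontal with |WJ| = 47.2 and J on the −x side, so J = (-47.200, 0.0000). WU is vertical with |WU| = 32.3 and U on the −y side, so U = (0.0000, -32.300). The virtual corner opposite W is at (-47.200, -32.300). Tangency of A1 to JM means the radius CM is perpendicular to JM and A1 meets ZU tangentially, so CZ is at right angles to ZU, with radius 12.3, so the center C sits 12.3 in from both sides at C = (-34.900, -20.000). Then |WC| = |C − W| = 40.224.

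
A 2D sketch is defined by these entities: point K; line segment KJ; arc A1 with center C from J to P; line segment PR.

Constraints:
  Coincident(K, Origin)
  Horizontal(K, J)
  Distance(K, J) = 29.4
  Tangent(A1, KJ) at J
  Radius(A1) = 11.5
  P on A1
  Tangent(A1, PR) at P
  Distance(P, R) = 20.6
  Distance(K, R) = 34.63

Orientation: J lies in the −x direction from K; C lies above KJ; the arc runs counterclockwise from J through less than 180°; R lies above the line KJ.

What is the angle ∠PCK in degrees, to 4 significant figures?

15.43°

Checks: |CJ| = 11.50 ✓; |CP| = 11.50 ✓; ∠(CP, PR) = 90.00° ✓; |PR| = 20.60 ✓; |KR| = 34.63 ✓.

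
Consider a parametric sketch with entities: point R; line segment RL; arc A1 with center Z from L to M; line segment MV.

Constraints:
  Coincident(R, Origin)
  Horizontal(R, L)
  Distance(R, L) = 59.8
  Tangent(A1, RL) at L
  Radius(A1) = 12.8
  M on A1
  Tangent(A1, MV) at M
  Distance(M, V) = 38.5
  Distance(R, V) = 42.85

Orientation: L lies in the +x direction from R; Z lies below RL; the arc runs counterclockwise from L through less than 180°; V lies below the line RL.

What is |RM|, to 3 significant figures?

50.1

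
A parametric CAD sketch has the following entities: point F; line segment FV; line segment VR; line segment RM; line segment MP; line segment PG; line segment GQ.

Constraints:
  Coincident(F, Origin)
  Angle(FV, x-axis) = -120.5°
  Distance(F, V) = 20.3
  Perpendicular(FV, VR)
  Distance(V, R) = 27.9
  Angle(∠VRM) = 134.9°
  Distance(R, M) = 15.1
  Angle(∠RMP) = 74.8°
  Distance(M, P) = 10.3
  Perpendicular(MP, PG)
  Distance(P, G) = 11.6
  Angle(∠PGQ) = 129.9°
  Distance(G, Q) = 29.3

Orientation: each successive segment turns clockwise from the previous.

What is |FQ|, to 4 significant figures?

54.12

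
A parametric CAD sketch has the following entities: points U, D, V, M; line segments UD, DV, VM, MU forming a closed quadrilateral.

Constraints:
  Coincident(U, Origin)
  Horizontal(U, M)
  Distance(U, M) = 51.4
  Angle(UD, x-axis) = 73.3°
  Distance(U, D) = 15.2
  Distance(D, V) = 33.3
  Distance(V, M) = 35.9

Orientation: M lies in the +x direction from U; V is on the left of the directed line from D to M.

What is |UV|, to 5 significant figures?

45.519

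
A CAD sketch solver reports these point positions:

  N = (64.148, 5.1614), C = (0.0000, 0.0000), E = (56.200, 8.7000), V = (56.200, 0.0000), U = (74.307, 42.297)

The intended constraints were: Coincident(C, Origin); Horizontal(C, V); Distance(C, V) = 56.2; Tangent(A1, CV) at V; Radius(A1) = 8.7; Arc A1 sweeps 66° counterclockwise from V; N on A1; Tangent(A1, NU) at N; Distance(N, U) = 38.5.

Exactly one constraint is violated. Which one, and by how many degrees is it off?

Tangent(A1, NU) at N — off by 8.70°.

C = (0.00, 0.00) ✓; C.y = 0.00, V.y = 0.00 ✓; |CV| = 56.20 ✓; ∠(EV, VC) = 90.00° ✓; |EV| = 8.700 ✓; bearing(E→N) − bearing(E→V) = 66.00° ✓; |EN| = 8.700 ✓; ∠(EN, NU) = 81.30° ✗; |NU| = 38.50 ✓.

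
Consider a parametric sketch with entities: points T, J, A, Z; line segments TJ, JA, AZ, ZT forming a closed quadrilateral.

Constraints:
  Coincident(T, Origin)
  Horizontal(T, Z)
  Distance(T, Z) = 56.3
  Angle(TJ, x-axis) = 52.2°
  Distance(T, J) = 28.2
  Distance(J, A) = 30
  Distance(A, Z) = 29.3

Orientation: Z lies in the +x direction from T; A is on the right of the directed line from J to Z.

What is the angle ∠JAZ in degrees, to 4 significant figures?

98.51°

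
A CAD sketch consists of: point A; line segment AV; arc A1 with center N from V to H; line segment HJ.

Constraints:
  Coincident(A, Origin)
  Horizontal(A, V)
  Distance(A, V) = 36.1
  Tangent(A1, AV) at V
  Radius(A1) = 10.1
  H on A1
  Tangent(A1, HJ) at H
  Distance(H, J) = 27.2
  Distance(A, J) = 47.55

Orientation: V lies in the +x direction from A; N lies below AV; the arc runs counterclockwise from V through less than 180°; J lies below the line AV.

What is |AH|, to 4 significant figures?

28.27

Checks: A.y = 0.00, V.y = 0.00 ✓; |NH| = 10.10 ✓; ∠(NH, HJ) = 90.00° ✓; |HJ| = 27.20 ✓; |AJ| = 47.55 ✓.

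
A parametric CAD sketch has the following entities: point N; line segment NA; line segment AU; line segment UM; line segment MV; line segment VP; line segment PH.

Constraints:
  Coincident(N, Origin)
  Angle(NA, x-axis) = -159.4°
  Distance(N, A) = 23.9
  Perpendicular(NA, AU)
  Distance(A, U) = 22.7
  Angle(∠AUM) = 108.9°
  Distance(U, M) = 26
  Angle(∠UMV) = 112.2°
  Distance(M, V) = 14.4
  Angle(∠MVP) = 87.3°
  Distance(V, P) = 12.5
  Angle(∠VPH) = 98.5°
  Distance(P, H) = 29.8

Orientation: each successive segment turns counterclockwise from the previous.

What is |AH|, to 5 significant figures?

32.963

N is at the origin; NA runs at -159.4° with length 23.9, so A = (-22.372, -8.4090). The perpendicularity gives AU at right angles to NA, so AU runs at -69.400°; with |AU| = 22.7, U = (-14.385, -29.658). ∠AUM = 108.9° gives UM at 1.7000° from the x-axis; with |UM| = 26.0, M = (11.604, -28.886). ∠UMV = 112.2° gives MV at 69.500° from the x-axis; with |MV| = 14.4, V = (16.647, -15.398). ∠MVP = 87.3° gives VP at 162.20° from the x-axis; with |VP| = 12.5, P = (4.7449, -11.577). ∠VPH = 98.5° gives PH at -116.30° from the x-axis; with |PH| = 29.8, H = (-8.4586, -38.292). Then |AH| = |H − A| = 32.963.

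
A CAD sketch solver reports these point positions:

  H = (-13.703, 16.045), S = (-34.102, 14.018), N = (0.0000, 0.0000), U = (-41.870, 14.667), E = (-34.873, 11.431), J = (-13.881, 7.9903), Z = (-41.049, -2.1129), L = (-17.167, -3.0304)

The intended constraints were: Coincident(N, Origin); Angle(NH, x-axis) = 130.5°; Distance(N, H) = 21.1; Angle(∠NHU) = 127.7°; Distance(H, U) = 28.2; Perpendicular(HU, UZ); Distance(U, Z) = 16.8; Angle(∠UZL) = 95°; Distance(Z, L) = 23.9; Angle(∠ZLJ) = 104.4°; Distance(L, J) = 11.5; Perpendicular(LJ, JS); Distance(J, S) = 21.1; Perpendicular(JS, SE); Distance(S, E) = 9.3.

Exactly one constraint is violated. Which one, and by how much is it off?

Distance(S, E) = 9.3 — off by 6.60.

N = (0.00, 0.00) ✓; NH at 130.5° ✓; |NH| = 21.10 ✓; ∠NHU = 127.7° ✓; |HU| = 28.20 ✓; ∠(HU, UZ) = 90.00° ✓; |UZ| = 16.80 ✓; ∠UZL = 95.00° ✓; |ZL| = 23.90 ✓; ∠ZLJ = 104.4° ✓; |LJ| = 11.50 ✓; ∠(LJ, JS) = 90.00° ✓; |JS| = 21.10 ✓; ∠(JS, SE) = 90.00° ✓; |SE| = 2.699 ✗.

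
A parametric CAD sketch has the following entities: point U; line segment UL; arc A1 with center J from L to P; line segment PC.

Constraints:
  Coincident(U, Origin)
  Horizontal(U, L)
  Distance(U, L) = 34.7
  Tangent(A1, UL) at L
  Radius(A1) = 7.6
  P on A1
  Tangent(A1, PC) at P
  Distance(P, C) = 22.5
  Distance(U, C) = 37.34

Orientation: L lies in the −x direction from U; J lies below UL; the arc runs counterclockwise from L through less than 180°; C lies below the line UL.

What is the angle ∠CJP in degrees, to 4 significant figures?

71.34°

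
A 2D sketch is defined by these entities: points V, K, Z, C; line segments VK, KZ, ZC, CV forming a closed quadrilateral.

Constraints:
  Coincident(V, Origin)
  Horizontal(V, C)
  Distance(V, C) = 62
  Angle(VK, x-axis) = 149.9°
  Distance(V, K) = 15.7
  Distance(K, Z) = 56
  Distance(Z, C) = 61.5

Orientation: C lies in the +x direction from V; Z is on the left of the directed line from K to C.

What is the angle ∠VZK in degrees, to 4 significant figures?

16.25°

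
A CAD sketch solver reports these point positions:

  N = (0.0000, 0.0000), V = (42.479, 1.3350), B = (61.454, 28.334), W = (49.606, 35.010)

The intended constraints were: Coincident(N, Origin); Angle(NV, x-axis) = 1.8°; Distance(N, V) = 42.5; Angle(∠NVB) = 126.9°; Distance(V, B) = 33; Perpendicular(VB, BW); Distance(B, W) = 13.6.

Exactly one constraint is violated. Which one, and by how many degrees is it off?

Perpendicular(VB, BW) — off by 5.70°.

N = (0.00, 0.00) ✓; NV at 1.800° ✓; |NV| = 42.50 ✓; ∠NVB = 126.9° ✓; |VB| = 33.00 ✓; ∠(VB, BW) = 95.70° ✗; |BW| = 13.60 ✓.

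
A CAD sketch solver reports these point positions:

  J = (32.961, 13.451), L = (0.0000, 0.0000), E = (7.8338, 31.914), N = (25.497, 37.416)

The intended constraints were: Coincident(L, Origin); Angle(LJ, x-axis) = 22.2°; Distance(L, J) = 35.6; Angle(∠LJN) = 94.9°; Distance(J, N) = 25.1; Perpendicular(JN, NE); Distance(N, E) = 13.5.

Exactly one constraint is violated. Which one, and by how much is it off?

Distance(N, E) = 13.5 — off by 5.00.

L = (0.00, 0.00) ✓; LJ at 22.20° ✓; |LJ| = 35.60 ✓; ∠LJN = 94.90° ✓; |JN| = 25.10 ✓; ∠(JN, NE) = 90.00° ✓; |NE| = 18.50 ✗.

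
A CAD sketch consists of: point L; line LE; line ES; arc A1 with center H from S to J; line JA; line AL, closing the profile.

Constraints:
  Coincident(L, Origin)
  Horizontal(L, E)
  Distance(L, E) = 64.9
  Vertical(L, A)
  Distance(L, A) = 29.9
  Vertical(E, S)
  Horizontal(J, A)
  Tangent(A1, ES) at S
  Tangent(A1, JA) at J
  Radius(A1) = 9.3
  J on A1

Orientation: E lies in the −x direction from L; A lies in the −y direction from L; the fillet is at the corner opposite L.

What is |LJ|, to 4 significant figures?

63.13

The virtual corner opposite L is at (-64.90, -29.90). The tangent condition forces HS to be normal to ES and A1 meets JA tangentially, so HJ is at right angles to JA, with radius 9.3, so the center H sits 9.3 in from both sides at H = (-55.60, -20.60). That places the tangent points at S = (-64.90, -20.60) on ES and J = (-55.60, -29.90) on JA. Then |LJ| = |J − L| = 63.13.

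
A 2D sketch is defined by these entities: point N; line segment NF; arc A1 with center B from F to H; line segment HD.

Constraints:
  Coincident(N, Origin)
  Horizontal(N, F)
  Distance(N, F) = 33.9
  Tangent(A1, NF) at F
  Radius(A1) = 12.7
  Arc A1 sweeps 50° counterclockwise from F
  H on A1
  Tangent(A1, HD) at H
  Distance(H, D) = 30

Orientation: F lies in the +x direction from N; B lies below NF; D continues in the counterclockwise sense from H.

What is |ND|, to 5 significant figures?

27.949

N is at the origin; N and F share the same y with |NF| = 33.9 and F on the +x side, so F = (33.900, 0.0000). Since A1 is tangent to NF there, BF ⟂ NF, so B = F + (0, -12.7) = (33.900, -12.700). On A1, F sits at bearing 90° from B; a 50° counterclockwise sweep puts H at bearing 140°, so H = B + 12.7·(cos 140°, sin 140°) = (24.171, -4.5366). A1 meets HD tangentially, so BH is at right angles to HD, so HD runs along (−sin 140°, cos 140°); with |HD| = 30.0, D = (4.8876, -27.518). Then |ND| = |D − N| = 27.949.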